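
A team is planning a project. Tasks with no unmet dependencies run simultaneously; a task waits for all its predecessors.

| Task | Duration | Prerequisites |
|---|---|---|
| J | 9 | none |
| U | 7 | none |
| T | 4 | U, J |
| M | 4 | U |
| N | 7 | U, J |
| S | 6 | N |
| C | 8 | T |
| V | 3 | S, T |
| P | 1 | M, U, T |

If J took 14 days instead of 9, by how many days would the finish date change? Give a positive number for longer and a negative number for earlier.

5

Critical path before the change: J→N→S→V = 9+7+6+3 = 25 giving 25 days.
J lies on that path, so at 14 days the path becomes 30 days.
That remains the longest chain; total 30 days.
Change in finish: 30 − 25 = +5 days.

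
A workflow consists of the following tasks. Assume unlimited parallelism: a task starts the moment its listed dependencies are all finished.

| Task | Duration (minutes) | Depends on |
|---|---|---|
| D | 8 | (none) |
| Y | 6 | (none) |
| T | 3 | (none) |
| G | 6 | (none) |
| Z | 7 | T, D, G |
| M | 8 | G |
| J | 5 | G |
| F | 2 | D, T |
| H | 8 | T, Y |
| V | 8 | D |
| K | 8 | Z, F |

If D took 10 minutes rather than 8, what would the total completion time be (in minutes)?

The binding path is D→Z→K = 8+7+8 = 23; finish at 23 minutes.
Since D is critical, the +2 change carries straight to that chain (now 25 minutes).
That remains the longest chain; total 25 minutes.

25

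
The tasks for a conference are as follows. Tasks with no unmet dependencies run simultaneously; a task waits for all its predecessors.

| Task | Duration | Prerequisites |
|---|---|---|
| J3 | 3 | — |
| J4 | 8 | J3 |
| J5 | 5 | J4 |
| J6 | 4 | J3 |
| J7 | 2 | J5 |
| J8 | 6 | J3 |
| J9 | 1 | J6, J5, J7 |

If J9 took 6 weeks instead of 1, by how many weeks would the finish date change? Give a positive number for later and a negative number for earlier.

5

The binding path is J3→J4→J5→J7→J9 = 3+8+5+2+1 = 19; finish at 19 weeks.
Since J9 is critical, the +5 change carries straight to that chain (now 24 weeks).
The critical path is still J3→J4→J5→J7→J9; finish is now 24 weeks.
Change in finish: 24 − 19 = +5 weeks.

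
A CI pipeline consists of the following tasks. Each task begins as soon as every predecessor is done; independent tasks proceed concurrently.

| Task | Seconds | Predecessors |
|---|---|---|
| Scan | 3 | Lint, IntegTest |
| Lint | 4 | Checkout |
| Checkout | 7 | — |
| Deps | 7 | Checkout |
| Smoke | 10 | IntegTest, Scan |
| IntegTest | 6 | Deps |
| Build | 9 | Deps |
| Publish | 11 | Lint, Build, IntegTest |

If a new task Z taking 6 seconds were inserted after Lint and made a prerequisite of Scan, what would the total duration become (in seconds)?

34

Originally the CI pipeline takes 34 seconds.
With Z inserted, Scan now waits for max(Lint, IntegTest, Z).
New critical path: Checkout→Deps→Build→Publish = 7+7+9+11 = 34 ⇒ 34 seconds.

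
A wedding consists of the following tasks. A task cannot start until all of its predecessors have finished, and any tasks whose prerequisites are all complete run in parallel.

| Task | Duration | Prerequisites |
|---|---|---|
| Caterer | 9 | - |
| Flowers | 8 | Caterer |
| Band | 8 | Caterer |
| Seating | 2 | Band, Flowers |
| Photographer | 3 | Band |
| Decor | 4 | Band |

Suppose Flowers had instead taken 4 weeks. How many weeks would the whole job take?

Critical path before the change: Caterer→Band→Decor = 9+8+4 = 21 giving 21 weeks.
Flowers is off the critical path — its longest chain is 19 weeks, giving 2 of slack.
The critical path is still Caterer→Band→Decor; finish is now 21 weeks.

21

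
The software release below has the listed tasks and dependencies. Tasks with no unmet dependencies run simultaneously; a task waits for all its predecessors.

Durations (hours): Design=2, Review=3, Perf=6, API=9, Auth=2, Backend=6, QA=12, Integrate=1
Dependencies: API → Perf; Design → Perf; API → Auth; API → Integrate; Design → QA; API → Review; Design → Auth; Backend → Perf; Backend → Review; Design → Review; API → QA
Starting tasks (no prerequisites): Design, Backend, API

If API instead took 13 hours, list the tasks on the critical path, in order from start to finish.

As given, the longest chain is API→QA = 9+12 = 21, so the finish is 21 hours.
Since API is critical, the +4 change carries straight to that chain (now 25 hours).
No other chain overtakes it, so the finish is 25 hours.

API, QA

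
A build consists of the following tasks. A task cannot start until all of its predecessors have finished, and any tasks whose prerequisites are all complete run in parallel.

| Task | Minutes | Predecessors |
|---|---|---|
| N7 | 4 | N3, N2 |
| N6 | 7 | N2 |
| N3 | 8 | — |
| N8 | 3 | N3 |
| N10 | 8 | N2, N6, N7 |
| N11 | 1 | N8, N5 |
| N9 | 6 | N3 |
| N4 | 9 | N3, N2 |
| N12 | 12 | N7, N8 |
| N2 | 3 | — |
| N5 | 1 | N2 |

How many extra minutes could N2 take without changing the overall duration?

5

N3→N7→N12 = 8+4+12 = 24 sets the makespan at 24 minutes.
The longest chain containing N2 totals 19 minutes.
Slack of N2 = 5 − 0 = 5 minutes.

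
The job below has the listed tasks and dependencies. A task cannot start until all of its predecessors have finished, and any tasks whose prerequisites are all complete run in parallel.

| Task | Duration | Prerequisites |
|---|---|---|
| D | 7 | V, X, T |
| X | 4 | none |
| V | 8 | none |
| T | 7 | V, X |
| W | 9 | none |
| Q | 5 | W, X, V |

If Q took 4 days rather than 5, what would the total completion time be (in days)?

22

The binding path is V→T→D = 8+7+7 = 22; finish at 22 days.
Q has 8 days of float (longest path through it is 14).
The critical path is still V→T→D; finish is now 22 days.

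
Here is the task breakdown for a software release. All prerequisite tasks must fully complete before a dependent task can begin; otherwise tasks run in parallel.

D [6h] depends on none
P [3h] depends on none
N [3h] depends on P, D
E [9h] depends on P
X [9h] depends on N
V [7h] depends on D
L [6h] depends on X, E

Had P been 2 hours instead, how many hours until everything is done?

24

As given, the longest chain is D→N→X→L = 6+3+9+6 = 24, so the finish is 24 hours.
The longest path through P is only 21 hours, so P has float 3.
No other chain overtakes it, so the finish is 24 hours.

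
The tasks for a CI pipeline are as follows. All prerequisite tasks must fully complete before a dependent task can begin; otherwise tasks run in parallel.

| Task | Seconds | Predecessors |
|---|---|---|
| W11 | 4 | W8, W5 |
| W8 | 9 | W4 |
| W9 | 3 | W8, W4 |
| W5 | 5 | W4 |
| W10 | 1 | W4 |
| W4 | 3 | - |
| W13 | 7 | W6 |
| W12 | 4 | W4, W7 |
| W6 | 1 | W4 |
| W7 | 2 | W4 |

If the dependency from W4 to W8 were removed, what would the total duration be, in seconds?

13

Before: longest chain W4→W8→W11 = 3+9+4 = 16, finish 16.
Without W4→W8, W8's earliest start moves from 3 to 0.
After: W8→W11 = 9+4 = 13 → 13 seconds.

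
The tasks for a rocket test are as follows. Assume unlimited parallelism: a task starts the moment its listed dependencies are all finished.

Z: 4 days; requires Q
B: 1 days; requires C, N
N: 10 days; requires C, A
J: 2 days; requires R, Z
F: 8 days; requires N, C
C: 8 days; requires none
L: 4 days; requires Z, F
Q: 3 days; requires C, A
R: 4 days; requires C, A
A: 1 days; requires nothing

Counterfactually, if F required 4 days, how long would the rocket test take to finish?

The binding path is C→N→F→L = 8+10+8+4 = 30; finish at 30 days.
F is on the critical path; changing it to 4 makes that path 26 days.
No other chain overtakes it, so the finish is 26 days.

26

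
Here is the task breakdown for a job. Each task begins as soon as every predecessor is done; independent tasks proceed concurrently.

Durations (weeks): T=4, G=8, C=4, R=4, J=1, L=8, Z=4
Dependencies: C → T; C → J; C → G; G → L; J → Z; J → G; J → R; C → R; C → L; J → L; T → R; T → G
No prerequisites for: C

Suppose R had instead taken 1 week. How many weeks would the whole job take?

24

Baseline: C→T→G→L = 4+4+8+8 = 24 → 24 weeks.
R is off the critical path — its longest chain is 12 weeks, giving 12 of slack.
The critical path is still C→T→G→L; finish is now 24 weeks.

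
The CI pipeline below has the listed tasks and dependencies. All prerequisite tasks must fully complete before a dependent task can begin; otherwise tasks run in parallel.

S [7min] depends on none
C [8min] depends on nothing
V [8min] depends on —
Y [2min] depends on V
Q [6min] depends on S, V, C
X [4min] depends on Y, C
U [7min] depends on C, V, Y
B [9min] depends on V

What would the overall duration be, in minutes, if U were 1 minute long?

17

Critical path before the change: V→Y→U = 8+2+7 = 17 giving 17 minutes.
U is on the critical path; changing it to 1 makes that path 11 minutes.
Now V→B = 8+9 = 17 is longest, so the finish becomes 17 minutes.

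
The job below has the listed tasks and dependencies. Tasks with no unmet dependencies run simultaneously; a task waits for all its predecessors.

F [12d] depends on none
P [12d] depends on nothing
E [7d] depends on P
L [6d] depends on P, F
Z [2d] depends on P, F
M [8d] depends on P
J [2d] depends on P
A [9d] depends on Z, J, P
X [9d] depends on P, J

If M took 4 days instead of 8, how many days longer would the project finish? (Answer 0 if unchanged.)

0

Critical path before the change: F→Z→A = 12+2+9 = 23 giving 23 days.
M has 3 days of float (longest path through it is 20).
That remains the longest chain; total 23 days.
Change in finish: 23 − 23 = +0 days.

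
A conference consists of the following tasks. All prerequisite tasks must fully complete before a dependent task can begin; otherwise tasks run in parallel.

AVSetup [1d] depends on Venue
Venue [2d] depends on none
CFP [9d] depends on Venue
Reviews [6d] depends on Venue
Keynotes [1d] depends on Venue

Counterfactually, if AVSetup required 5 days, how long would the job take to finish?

11

Critical path before the change: Venue→CFP = 2+9 = 11 giving 11 days.
The longest path through AVSetup is only 3 days, so AVSetup has float 8.
No other chain overtakes it, so the finish is 11 days.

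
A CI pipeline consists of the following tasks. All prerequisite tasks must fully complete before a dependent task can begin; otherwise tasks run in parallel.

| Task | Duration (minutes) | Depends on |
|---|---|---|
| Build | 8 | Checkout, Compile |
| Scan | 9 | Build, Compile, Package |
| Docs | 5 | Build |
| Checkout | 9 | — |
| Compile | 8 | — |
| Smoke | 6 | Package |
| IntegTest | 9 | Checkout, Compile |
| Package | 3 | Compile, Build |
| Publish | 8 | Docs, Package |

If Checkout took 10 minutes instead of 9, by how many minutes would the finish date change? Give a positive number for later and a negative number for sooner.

As given, the longest chain is Checkout→Build→Docs→Publish = 9+8+5+8 = 30, so the finish is 30 minutes.
Checkout lies on that path, so at 10 minutes the path becomes 31 minutes.
No other chain overtakes it, so the finish is 31 minutes.
Change in finish: 31 − 30 = +1 minutes.

1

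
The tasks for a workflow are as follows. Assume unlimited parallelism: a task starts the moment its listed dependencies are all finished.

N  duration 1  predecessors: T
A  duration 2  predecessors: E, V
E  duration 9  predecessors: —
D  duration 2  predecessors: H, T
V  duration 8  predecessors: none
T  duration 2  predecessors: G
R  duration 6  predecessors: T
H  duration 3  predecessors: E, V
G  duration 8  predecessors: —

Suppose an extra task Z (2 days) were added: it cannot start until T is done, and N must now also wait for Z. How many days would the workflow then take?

Originally the workflow takes 16 days.
With Z inserted, N now waits for max(T, Z).
New critical path: G→T→R = 8+2+6 = 16 ⇒ 16 days.

16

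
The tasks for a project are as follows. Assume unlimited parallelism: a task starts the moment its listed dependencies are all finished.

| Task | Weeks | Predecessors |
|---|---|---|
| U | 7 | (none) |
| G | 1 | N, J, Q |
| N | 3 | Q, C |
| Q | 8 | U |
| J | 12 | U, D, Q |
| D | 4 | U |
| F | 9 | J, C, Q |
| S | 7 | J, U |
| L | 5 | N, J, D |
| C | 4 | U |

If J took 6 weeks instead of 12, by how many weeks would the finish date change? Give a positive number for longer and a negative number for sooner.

-6

As given, the longest chain is U→Q→J→F = 7+8+12+9 = 36, so the finish is 36 weeks.
J lies on that path, so at 6 weeks the path becomes 30 weeks.
No other chain overtakes it, so the finish is 30 weeks.
Change in finish: 30 − 36 = -6 weeks.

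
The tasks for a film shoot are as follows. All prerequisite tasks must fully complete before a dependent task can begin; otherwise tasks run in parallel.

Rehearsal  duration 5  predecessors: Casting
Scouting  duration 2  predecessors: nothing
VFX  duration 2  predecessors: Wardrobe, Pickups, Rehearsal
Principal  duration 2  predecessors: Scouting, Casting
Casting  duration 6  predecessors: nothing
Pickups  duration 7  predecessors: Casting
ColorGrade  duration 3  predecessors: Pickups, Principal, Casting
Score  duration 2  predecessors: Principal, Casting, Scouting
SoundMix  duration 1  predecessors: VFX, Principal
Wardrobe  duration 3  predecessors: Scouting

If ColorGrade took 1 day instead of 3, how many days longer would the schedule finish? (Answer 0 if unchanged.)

0

The binding path is Casting→Pickups→ColorGrade = 6+7+3 = 16; finish at 16 days.
Since ColorGrade is critical, the -2 change carries straight to that chain (now 14 days).
New critical path: Casting→Pickups→VFX→SoundMix = 6+7+2+1 = 16 ⇒ 16 days.
Change in finish: 16 − 16 = +0 days.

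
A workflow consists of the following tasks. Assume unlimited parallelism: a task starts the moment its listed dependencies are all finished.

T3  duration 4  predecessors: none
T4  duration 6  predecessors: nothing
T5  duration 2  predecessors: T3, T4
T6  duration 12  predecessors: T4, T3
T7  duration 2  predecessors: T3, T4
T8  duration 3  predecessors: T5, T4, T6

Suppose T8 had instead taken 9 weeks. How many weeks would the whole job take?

27

Critical path before the change: T4→T6→T8 = 6+12+3 = 21 giving 21 weeks.
T8 is on the critical path; changing it to 9 makes that path 27 weeks.
That remains the longest chain; total 27 weeks.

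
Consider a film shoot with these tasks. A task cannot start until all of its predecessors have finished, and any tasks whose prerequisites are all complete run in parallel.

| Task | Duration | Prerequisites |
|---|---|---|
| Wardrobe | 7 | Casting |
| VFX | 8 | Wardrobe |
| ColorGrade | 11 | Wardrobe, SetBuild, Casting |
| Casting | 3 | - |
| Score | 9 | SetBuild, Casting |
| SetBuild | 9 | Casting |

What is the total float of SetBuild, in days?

The longest chain is Casting→SetBuild→ColorGrade = 3+9+11 = 23; overall finish 23 days.
The longest chain containing SetBuild totals 23 days.
So SetBuild can slip 12 − 12 = 0 days.

0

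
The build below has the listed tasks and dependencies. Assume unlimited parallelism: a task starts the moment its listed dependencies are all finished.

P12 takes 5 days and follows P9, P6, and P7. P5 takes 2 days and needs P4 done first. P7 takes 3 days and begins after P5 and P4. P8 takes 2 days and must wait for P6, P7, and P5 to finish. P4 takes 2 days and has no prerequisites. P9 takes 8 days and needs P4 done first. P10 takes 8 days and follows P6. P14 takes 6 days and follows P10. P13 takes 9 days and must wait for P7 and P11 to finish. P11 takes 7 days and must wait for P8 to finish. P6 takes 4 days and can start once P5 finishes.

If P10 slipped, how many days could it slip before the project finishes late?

The longest chain is P4→P5→P6→P8→P11→P13 = 2+2+4+2+7+9 = 26; overall finish 26 days.
P10 finishes as early as 16 and must finish by 20.
Float = 26 − 22 = 4.

4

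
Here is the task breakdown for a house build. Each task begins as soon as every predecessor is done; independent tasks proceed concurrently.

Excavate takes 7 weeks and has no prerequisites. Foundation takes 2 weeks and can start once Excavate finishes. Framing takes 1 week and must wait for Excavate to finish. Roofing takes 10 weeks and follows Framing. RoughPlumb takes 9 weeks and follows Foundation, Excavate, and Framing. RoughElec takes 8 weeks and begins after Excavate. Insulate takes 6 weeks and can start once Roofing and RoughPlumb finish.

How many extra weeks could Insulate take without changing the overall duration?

0

Critical path: Excavate→Foundation→RoughPlumb→Insulate = 7+2+9+6 = 24, so the finish is 24 weeks.
Longest path through Insulate: 24 weeks (earliest finish 24, latest finish 24).
Slack of Insulate = 18 − 18 = 0 weeks.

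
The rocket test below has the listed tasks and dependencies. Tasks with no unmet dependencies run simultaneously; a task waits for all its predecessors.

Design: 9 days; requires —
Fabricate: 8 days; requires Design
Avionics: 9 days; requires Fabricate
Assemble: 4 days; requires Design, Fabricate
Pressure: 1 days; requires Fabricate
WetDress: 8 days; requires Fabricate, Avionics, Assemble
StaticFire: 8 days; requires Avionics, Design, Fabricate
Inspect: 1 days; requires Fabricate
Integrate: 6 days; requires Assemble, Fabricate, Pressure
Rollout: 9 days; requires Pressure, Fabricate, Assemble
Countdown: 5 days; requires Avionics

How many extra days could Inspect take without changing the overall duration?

Design→Fabricate→Avionics→WetDress = 9+8+9+8 = 34 sets the makespan at 34 days.
Inspect finishes as early as 18 and must finish by 34.
Float = 34 − 18 = 16.

16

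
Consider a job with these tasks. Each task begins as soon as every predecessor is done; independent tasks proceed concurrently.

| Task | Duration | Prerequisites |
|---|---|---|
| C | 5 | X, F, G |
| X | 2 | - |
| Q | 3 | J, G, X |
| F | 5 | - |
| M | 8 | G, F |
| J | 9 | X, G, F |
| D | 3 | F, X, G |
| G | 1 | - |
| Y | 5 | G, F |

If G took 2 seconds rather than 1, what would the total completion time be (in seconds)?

17

As given, the longest chain is F→J→Q = 5+9+3 = 17, so the finish is 17 seconds.
G is off the critical path — its longest chain is 13 seconds, giving 4 of slack.
That remains the longest chain; total 17 seconds.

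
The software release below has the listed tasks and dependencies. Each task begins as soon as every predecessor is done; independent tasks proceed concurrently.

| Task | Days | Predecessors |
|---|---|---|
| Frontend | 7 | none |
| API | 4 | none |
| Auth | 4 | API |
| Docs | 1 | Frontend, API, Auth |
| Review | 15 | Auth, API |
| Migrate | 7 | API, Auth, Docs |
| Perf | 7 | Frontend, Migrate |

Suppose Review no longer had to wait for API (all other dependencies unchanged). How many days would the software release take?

23

Original critical path: API→Auth→Docs→Migrate→Perf = 4+4+1+7+7 = 23 ⇒ 23 days.
Dropping API→Review doesn't change Review's earliest start (8); another predecessor still binds.
New critical path: API→Auth→Docs→Migrate→Perf = 4+4+1+7+7 = 23 ⇒ 23 days.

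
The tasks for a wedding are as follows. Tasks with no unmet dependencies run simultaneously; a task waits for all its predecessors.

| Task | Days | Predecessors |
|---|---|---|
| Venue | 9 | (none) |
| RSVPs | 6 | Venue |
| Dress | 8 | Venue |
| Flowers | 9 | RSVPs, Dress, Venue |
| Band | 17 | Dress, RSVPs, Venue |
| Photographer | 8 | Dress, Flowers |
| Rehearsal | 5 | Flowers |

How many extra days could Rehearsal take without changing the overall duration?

Critical path: Venue→Dress→Flowers→Photographer = 9+8+9+8 = 34, so the finish is 34 days.
Longest path through Rehearsal: 31 days (earliest finish 31, latest finish 34).
So Rehearsal can slip 34 − 31 = 3 days.

3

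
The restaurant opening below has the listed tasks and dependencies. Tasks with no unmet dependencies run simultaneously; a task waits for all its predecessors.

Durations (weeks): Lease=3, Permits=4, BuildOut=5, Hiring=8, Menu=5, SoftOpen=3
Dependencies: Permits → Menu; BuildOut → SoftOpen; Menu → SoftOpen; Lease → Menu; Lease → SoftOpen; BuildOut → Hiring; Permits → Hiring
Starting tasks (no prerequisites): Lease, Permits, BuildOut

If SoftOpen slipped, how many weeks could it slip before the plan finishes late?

The longest chain is BuildOut→Hiring = 5+8 = 13; overall finish 13 weeks.
The longest chain containing SoftOpen totals 12 weeks.
So SoftOpen can slip 13 − 12 = 1 week.

1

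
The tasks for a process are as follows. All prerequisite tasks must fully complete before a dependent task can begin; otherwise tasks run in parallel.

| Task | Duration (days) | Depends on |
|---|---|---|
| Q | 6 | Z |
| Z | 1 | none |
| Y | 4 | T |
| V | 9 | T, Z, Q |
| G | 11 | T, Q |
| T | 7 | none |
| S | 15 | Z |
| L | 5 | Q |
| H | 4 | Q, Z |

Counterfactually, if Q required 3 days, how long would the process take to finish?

As given, the longest chain is Z→Q→G = 1+6+11 = 18, so the finish is 18 days.
Q is on the critical path; changing it to 3 makes that path 15 days.
The binding chain switches to T→G = 7+11 = 18; finish 18 days.

18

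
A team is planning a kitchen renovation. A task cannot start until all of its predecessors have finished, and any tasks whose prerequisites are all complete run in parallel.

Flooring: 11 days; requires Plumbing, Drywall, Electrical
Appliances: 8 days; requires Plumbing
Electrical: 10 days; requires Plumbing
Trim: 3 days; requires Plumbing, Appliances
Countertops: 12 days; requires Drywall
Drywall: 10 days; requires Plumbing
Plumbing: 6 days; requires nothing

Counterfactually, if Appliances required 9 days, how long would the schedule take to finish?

Baseline: Plumbing→Drywall→Countertops = 6+10+12 = 28 → 28 days.
Appliances is off the critical path — its longest chain is 17 days, giving 11 of slack.
The critical path is still Plumbing→Drywall→Countertops; finish is now 28 days.

28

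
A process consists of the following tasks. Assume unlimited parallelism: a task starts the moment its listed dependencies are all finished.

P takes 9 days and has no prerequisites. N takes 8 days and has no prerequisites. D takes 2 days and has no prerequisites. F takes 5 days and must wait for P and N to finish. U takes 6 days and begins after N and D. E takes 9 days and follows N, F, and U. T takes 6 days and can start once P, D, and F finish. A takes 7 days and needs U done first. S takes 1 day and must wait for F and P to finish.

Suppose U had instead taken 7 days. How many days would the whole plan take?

As given, the longest chain is N→U→E = 8+6+9 = 23, so the finish is 23 days.
U lies on that path, so at 7 days the path becomes 24 days.
No other chain overtakes it, so the finish is 24 days.

24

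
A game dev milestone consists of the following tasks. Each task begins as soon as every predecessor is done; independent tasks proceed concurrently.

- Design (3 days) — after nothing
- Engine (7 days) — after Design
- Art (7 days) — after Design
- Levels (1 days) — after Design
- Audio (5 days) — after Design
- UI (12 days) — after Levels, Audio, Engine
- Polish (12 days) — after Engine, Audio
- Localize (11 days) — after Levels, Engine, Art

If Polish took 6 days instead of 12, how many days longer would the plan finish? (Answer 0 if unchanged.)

Baseline: Design→Engine→Polish = 3+7+12 = 22 → 22 days.
Polish lies on that path, so at 6 days the path becomes 16 days.
The binding chain switches to Design→Engine→UI = 3+7+12 = 22; finish 22 days.
Change in finish: 22 − 22 = +0 days.

0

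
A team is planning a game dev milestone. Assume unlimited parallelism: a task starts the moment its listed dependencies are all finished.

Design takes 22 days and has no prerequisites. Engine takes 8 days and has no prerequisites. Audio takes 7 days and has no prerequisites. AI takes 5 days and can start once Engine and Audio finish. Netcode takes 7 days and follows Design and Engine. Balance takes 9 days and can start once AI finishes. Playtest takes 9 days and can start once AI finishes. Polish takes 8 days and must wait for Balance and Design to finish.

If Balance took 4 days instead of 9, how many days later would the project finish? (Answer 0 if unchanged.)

Baseline: Engine→AI→Balance→Polish = 8+5+9+8 = 30 → 30 days.
Since Balance is critical, the -5 change carries straight to that chain (now 25 days).
The binding chain switches to Design→Polish = 22+8 = 30; finish 30 days.
Change in finish: 30 − 30 = +0 days.

0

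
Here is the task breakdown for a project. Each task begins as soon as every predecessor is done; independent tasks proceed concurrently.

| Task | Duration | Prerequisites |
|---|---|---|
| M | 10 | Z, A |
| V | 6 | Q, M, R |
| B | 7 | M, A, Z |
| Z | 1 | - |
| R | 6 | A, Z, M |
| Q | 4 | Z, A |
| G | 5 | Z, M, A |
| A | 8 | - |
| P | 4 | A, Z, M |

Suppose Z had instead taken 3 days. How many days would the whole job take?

30

As given, the longest chain is A→M→R→V = 8+10+6+6 = 30, so the finish is 30 days.
Z has 7 days of float (longest path through it is 23).
That remains the longest chain; total 30 days.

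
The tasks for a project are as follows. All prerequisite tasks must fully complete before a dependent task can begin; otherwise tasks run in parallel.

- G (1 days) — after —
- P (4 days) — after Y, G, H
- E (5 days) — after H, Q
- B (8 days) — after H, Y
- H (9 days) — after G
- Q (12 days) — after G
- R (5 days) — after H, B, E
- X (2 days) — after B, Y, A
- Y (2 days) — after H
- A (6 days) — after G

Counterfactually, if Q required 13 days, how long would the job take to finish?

As given, the longest chain is G→H→Y→B→R = 1+9+2+8+5 = 25, so the finish is 25 days.
Q is off the critical path — its longest chain is 23 days, giving 2 of slack.
That remains the longest chain; total 25 days.

25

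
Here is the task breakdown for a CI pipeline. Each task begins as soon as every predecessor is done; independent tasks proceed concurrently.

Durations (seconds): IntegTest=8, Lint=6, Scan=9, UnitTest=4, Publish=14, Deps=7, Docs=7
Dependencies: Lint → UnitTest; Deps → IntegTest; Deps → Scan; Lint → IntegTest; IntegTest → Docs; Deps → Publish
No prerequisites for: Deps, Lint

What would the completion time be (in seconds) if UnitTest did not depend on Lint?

22

Original critical path: Deps→IntegTest→Docs = 7+8+7 = 22 ⇒ 22 seconds.
Without Lint→UnitTest, UnitTest's earliest start moves from 6 to 0.
After: Deps→IntegTest→Docs = 7+8+7 = 22 → 22 seconds.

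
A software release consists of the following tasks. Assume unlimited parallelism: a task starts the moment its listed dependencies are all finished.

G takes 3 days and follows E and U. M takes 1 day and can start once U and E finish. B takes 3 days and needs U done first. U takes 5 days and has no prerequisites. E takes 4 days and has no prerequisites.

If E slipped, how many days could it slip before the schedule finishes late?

The longest chain is U→B = 5+3 = 8; overall finish 8 days.
Longest path through E: 7 days (earliest finish 4, latest finish 5).
Float = 8 − 7 = 1.

1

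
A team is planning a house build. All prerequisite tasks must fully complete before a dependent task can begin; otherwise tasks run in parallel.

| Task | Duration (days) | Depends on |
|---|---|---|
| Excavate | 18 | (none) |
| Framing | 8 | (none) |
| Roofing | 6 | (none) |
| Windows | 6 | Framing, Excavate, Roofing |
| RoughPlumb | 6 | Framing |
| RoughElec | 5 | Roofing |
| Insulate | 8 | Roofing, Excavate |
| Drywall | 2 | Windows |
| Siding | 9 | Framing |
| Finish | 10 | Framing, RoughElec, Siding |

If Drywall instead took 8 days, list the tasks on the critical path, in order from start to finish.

Excavate, Windows, Drywall

The binding path is Framing→Siding→Finish = 8+9+10 = 27; finish at 27 days.
The longest path through Drywall is only 26 days, so Drywall has float 1.
Now Excavate→Windows→Drywall = 18+6+8 = 32 is longest, so the finish becomes 32 days.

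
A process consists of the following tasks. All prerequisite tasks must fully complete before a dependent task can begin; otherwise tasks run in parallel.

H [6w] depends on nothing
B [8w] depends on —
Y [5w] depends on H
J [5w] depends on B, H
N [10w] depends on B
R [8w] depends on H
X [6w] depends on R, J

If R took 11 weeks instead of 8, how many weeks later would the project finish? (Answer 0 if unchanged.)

Critical path before the change: H→R→X = 6+8+6 = 20 giving 20 weeks.
R is on the critical path; changing it to 11 makes that path 23 weeks.
The critical path is still H→R→X; finish is now 23 weeks.
Change in finish: 23 − 20 = +3 weeks.

3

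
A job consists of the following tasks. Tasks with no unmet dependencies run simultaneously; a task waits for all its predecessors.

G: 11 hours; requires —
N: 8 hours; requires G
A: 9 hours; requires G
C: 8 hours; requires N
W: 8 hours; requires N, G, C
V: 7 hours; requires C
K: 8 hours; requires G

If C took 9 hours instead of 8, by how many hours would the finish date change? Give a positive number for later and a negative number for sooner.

1

Critical path before the change: G→N→C→W = 11+8+8+8 = 35 giving 35 hours.
C is on the critical path; changing it to 9 makes that path 36 hours.
No other chain overtakes it, so the finish is 36 hours.
Change in finish: 36 − 35 = +1 hours.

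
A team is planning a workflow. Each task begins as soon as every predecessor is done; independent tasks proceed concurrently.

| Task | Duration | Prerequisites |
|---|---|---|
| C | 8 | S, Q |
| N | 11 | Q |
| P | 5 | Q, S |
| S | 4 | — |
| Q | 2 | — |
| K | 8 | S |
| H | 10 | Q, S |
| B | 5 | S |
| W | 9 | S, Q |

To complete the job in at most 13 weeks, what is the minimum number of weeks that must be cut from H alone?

1

Current finish: 14 weeks; target: 13.
H is on every critical path, so each week cut from H cuts the finish by one (this holds down to a finish of 13).
Need 14 − 13 = 1 week off H → H becomes 9 weeks, finish becomes 13.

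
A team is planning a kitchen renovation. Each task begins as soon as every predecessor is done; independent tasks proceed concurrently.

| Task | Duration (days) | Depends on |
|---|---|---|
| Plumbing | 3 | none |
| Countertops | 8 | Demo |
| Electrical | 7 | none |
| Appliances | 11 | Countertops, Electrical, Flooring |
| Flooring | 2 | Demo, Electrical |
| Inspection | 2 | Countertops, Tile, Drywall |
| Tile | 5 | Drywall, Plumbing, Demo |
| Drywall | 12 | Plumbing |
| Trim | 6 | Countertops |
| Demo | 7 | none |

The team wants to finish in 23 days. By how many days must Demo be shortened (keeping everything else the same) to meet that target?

Current finish: 26 days; target: 23.
Demo is on every critical path, so each day cut from Demo cuts the finish by one (this holds down to a finish of 22).
Need 26 − 23 = 3 days off Demo → Demo becomes 4 days, finish becomes 23.

3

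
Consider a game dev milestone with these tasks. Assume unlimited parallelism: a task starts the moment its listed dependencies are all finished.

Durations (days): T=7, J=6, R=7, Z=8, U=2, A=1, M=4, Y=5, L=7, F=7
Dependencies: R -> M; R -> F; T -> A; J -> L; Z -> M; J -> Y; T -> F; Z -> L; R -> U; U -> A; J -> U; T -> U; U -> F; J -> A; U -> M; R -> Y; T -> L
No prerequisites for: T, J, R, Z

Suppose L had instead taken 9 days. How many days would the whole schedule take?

17

Critical path before the change: T→U→F = 7+2+7 = 16 giving 16 days.
L is off the critical path — its longest chain is 15 days, giving 1 of slack.
Now Z→L = 8+9 = 17 is longest, so the finish becomes 17 days.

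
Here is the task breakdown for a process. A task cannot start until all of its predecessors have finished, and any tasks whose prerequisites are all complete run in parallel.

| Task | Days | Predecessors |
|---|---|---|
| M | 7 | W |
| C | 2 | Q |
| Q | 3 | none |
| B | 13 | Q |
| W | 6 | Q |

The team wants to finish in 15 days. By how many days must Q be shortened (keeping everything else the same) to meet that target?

Current finish: 16 days; target: 15.
Q is on every critical path, so each day cut from Q cuts the finish by one (this holds down to a finish of 14).
Need 16 − 15 = 1 day off Q → Q becomes 2 days, finish becomes 15.

1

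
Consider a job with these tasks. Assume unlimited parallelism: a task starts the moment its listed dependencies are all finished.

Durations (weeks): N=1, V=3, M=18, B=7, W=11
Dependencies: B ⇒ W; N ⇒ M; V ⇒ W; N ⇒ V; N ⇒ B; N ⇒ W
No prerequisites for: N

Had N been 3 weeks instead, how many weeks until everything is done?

21

Baseline: N→M = 1+18 = 19 → 19 weeks.
N is on the critical path; changing it to 3 makes that path 21 weeks.
That remains the longest chain; total 21 weeks.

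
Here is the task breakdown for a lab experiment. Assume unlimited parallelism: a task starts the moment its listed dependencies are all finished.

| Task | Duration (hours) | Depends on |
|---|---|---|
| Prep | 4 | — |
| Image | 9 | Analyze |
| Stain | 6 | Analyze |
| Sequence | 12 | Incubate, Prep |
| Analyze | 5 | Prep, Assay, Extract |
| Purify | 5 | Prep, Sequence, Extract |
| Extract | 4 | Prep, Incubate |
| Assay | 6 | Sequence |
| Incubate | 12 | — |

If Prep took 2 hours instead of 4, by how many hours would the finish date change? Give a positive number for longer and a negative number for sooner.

0

Actual critical path: Incubate→Sequence→Assay→Analyze→Image = 12+12+6+5+9 = 44 ⇒ 44 hours.
The longest path through Prep is only 36 hours, so Prep has float 8.
No other chain overtakes it, so the finish is 44 hours.
Change in finish: 44 − 44 = +0 hours.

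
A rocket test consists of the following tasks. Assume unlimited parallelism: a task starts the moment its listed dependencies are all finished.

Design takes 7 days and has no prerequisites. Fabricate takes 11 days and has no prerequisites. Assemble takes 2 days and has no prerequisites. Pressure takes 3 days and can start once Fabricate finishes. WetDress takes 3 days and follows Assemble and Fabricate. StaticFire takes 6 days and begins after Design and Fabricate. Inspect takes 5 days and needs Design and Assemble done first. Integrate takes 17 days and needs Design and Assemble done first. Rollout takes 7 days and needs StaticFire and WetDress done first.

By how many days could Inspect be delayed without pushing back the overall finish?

Design→Integrate = 7+17 = 24 sets the makespan at 24 days.
Longest path through Inspect: 12 days (earliest finish 12, latest finish 24).
Float = 24 − 12 = 12.

12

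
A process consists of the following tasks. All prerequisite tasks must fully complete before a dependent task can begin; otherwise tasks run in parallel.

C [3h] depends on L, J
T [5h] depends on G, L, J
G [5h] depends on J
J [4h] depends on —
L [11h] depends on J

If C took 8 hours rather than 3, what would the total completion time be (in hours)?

23

Actual critical path: J→L→T = 4+11+5 = 20 ⇒ 20 hours.
C has 2 hours of float (longest path through it is 18).
New critical path: J→L→C = 4+11+8 = 23 ⇒ 23 hours.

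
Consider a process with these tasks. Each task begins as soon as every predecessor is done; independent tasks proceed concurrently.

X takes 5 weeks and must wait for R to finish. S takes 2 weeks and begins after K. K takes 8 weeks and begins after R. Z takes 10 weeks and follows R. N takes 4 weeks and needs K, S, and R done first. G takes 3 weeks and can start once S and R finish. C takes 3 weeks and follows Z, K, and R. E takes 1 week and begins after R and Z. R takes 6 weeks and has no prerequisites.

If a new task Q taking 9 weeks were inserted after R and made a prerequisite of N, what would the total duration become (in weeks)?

Originally the job takes 20 weeks.
With Q inserted, N now waits for max(K, S, R, Q).
New critical path: R→K→S→N = 6+8+2+4 = 20 ⇒ 20 weeks.

20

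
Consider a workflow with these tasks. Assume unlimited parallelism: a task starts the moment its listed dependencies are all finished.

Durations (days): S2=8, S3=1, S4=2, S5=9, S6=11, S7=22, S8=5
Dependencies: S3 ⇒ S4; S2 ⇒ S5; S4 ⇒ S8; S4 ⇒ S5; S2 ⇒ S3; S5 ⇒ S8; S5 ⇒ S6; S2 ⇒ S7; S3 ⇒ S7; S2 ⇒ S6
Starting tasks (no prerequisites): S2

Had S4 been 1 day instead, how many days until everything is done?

31

Critical path before the change: S2→S3→S4→S5→S6 = 8+1+2+9+11 = 31 giving 31 days.
S4 lies on that path, so at 1 day the path becomes 30 days.
Now S2→S3→S7 = 8+1+22 = 31 is longest, so the finish becomes 31 days.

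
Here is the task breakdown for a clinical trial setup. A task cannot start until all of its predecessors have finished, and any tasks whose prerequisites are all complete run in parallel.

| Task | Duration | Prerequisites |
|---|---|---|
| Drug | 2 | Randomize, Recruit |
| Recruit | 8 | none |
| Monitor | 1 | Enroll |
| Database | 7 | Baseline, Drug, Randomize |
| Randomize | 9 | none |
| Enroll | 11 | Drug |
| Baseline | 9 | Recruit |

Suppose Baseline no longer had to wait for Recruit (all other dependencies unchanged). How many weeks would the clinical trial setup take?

With the dependency in place, Recruit→Baseline→Database = 8+9+7 = 24 sets the finish at 24 weeks.
Without Recruit→Baseline, Baseline's earliest start moves from 8 to 0.
The longest chain is now Randomize→Drug→Enroll→Monitor = 9+2+11+1 = 23, so the clinical trial setup takes 23 weeks.

23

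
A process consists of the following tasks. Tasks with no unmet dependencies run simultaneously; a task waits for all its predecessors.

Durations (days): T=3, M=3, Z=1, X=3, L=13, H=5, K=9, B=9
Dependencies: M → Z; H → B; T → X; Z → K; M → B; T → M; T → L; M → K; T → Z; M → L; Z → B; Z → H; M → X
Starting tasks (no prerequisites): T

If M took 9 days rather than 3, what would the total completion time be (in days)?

27

As given, the longest chain is T→M→Z→H→B = 3+3+1+5+9 = 21, so the finish is 21 days.
Since M is critical, the +6 change carries straight to that chain (now 27 days).
The critical path is still T→M→Z→H→B; finish is now 27 days.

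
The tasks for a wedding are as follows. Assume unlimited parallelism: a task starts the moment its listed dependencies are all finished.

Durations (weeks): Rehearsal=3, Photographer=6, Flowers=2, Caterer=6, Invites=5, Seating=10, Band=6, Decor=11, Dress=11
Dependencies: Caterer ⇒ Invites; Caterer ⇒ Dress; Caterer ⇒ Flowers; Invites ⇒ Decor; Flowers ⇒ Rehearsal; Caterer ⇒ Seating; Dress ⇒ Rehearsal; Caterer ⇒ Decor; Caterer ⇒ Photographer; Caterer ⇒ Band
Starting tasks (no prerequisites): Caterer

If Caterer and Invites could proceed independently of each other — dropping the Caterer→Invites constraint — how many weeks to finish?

With the dependency in place, Caterer→Invites→Decor = 6+5+11 = 22 sets the finish at 22 weeks.
Without Caterer→Invites, Invites's earliest start moves from 6 to 0.
After: Caterer→Dress→Rehearsal = 6+11+3 = 20 → 20 weeks.

20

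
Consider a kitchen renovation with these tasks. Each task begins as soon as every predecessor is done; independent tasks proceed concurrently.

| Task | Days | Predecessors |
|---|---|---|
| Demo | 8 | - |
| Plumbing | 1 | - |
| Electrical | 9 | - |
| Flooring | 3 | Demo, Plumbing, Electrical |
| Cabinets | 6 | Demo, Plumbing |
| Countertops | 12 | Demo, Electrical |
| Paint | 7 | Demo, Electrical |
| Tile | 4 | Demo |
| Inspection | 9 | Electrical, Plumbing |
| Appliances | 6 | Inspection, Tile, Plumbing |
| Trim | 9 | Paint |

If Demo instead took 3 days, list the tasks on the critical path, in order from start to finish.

As given, the longest chain is Electrical→Paint→Trim = 9+7+9 = 25, so the finish is 25 days.
The longest path through Demo is only 24 days, so Demo has float 1.
The critical path is still Electrical→Paint→Trim; finish is now 25 days.

Electrical, Paint, Trim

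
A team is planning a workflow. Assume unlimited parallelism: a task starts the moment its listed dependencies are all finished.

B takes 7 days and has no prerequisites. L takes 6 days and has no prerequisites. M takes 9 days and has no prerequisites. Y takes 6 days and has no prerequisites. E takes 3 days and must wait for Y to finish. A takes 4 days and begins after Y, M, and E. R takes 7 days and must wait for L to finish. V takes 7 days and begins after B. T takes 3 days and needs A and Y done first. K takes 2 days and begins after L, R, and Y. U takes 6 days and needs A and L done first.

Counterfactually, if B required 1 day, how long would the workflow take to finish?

The binding path is M→A→U = 9+4+6 = 19; finish at 19 days.
The longest path through B is only 14 days, so B has float 5.
That remains the longest chain; total 19 days.

19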